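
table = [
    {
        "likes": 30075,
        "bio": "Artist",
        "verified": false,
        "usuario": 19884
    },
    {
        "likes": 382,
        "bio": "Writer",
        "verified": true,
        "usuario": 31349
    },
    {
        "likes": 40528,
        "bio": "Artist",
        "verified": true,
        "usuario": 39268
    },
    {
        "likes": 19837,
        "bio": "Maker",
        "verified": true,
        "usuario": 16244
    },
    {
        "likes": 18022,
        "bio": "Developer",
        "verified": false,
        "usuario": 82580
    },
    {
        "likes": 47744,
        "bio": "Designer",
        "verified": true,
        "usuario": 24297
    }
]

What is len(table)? 6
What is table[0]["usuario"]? 19884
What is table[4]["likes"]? 18022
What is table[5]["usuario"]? 24297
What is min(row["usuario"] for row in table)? 16244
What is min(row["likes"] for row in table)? 382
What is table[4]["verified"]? False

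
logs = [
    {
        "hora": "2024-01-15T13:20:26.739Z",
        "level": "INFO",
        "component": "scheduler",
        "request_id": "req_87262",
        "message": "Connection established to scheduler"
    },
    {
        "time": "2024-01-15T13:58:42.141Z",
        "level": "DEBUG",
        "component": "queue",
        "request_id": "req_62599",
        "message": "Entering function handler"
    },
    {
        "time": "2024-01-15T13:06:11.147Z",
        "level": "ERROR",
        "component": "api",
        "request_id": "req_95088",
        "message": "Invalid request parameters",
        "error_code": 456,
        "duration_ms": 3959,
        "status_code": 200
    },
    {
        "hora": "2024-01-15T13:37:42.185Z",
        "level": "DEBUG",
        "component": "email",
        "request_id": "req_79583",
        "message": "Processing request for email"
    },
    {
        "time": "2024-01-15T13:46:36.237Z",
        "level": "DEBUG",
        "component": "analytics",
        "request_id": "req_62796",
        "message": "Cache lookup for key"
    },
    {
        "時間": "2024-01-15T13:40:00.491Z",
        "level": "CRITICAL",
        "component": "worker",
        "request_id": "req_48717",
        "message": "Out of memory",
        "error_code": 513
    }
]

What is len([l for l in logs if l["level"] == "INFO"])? 1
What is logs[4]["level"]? "DEBUG"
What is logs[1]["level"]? "DEBUG"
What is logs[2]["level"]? "ERROR"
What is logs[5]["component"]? "worker"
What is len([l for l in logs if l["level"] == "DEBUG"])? 3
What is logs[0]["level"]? "INFO"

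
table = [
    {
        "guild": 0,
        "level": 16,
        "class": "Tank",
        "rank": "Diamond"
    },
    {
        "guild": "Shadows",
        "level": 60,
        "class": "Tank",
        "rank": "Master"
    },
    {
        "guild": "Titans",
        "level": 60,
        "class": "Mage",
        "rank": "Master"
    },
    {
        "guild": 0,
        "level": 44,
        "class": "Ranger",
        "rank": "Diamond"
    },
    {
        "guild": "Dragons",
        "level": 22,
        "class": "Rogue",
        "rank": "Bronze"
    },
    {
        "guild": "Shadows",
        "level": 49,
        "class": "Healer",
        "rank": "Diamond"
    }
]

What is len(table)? 6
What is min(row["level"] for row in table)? 16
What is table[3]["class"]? "Ranger"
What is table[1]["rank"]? "Master"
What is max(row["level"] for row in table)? 60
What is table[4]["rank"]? "Bronze"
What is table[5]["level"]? 49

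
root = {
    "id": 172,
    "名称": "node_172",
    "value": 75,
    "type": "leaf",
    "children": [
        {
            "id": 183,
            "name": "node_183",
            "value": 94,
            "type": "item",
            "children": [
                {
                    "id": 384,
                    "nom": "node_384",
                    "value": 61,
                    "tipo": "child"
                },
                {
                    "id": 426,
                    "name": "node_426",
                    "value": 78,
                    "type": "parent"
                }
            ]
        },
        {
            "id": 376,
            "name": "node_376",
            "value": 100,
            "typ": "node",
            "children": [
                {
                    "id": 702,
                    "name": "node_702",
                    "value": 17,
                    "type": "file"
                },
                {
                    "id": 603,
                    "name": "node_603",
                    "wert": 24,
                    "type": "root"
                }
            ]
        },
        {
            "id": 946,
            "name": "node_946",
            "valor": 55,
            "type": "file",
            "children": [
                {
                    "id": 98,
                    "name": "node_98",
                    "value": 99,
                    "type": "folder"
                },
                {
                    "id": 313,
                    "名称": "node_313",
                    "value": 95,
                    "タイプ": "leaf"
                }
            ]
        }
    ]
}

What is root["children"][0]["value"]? 94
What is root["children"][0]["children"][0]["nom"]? "node_384"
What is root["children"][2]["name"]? "node_946"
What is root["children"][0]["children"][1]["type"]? "parent"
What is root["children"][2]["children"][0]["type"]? "folder"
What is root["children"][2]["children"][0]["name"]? "node_98"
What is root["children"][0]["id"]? 183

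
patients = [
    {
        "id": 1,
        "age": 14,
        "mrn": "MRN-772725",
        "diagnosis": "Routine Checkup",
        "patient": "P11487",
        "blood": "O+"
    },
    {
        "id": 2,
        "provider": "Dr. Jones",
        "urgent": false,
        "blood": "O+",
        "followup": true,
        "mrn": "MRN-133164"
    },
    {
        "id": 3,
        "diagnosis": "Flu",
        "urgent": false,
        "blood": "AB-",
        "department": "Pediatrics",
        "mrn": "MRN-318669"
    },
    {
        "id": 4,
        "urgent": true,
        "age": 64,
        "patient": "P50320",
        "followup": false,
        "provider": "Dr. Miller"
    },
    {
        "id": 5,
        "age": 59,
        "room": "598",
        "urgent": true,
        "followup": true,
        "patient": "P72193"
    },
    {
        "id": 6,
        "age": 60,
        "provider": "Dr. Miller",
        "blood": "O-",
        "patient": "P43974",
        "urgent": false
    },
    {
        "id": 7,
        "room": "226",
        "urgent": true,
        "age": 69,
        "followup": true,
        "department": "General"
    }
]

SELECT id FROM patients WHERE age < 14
[]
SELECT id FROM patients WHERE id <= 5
[1, 2, 3, 4, 5]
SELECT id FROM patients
[1, 2, 3, 4, 5, 6, 7]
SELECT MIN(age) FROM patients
14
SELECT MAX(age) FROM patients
69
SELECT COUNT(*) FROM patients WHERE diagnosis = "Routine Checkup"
1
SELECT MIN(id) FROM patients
1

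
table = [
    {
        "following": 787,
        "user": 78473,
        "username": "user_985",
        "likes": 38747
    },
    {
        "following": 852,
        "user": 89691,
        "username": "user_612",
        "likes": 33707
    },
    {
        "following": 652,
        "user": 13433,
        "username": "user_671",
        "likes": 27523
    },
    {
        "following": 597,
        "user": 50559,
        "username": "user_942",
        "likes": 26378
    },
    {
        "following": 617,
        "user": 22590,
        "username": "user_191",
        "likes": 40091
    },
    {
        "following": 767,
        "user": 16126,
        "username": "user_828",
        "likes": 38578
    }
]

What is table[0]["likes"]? 38747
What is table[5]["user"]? 16126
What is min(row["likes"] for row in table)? 26378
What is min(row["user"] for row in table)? 13433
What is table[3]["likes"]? 26378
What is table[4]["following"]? 617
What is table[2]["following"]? 652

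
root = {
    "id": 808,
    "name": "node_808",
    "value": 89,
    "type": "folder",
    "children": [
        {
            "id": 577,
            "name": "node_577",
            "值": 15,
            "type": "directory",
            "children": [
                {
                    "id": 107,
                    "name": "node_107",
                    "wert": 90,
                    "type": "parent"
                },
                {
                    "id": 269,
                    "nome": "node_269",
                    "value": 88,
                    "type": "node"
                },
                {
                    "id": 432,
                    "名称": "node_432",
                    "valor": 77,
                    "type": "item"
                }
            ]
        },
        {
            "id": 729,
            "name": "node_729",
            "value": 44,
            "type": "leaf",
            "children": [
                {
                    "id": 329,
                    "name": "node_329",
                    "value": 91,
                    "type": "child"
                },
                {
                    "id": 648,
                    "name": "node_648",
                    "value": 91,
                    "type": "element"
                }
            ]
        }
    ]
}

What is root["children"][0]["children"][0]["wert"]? 90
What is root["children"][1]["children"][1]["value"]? 91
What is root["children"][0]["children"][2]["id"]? 432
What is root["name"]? "node_808"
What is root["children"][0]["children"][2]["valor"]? 77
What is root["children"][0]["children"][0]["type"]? "parent"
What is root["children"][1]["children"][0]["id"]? 329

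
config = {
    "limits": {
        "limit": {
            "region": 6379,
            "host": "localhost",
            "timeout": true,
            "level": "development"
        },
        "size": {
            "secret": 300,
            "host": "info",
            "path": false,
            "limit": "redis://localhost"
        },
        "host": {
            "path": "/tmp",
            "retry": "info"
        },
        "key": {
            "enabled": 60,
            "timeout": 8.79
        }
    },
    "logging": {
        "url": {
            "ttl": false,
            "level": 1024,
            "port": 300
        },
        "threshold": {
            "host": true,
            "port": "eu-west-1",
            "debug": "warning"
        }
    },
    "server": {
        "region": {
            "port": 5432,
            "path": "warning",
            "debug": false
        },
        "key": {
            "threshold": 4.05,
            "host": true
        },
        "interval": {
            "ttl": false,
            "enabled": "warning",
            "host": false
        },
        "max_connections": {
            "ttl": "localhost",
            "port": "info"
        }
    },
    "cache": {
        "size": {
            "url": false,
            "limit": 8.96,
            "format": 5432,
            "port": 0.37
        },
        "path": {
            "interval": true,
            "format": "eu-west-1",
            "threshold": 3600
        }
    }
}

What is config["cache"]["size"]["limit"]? 8.96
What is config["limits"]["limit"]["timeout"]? True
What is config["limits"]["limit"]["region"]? 6379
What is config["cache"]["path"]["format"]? "eu-west-1"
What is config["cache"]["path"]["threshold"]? 3600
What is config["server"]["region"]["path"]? "warning"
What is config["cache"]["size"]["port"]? 0.37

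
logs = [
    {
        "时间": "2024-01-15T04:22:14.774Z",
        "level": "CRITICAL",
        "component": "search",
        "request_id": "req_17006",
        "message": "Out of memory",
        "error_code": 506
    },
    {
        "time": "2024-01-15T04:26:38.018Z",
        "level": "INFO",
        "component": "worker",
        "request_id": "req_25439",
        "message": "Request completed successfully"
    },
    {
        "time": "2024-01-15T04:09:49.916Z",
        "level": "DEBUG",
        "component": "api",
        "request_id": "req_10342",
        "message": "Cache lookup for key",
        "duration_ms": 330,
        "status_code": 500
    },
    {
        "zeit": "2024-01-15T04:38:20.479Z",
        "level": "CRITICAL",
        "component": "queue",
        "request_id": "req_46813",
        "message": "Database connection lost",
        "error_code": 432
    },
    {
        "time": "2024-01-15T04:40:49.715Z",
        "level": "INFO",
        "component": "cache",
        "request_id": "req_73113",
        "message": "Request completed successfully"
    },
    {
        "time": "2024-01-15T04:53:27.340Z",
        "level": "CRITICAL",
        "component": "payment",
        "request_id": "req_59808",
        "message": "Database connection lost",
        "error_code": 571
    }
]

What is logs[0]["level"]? "CRITICAL"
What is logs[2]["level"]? "DEBUG"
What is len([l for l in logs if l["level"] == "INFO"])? 2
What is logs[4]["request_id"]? "req_73113"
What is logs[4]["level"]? "INFO"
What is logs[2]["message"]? "Cache lookup for key"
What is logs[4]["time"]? "2024-01-15T04:40:49.715Z"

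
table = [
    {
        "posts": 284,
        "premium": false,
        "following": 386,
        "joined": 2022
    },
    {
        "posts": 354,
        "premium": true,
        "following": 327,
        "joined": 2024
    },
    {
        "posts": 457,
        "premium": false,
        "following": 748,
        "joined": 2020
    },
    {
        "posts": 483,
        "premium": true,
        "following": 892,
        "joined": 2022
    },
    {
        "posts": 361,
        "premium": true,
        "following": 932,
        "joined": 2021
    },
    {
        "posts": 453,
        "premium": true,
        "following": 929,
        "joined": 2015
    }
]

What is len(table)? 6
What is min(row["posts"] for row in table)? 284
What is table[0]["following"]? 386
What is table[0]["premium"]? False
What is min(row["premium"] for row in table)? False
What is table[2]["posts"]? 457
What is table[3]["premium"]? True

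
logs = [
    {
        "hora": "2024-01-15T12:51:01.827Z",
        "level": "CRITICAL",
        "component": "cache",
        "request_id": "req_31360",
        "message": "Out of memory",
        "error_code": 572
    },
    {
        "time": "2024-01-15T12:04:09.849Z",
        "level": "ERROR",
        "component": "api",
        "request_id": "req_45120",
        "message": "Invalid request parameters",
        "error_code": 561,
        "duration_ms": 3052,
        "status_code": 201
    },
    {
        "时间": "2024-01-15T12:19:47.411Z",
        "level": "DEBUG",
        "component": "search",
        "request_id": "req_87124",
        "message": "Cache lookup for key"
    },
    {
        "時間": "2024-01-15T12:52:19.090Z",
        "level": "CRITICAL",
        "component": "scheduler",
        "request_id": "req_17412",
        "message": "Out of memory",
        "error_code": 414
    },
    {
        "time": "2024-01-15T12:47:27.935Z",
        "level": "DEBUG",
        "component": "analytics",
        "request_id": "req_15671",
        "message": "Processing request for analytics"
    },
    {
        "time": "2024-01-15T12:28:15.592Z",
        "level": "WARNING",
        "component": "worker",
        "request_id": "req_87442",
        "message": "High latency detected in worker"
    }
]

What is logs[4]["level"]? "DEBUG"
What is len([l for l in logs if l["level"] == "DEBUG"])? 2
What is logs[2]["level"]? "DEBUG"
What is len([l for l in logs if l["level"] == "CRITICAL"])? 2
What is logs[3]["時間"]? "2024-01-15T12:52:19.090Z"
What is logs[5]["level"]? "WARNING"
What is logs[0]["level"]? "CRITICAL"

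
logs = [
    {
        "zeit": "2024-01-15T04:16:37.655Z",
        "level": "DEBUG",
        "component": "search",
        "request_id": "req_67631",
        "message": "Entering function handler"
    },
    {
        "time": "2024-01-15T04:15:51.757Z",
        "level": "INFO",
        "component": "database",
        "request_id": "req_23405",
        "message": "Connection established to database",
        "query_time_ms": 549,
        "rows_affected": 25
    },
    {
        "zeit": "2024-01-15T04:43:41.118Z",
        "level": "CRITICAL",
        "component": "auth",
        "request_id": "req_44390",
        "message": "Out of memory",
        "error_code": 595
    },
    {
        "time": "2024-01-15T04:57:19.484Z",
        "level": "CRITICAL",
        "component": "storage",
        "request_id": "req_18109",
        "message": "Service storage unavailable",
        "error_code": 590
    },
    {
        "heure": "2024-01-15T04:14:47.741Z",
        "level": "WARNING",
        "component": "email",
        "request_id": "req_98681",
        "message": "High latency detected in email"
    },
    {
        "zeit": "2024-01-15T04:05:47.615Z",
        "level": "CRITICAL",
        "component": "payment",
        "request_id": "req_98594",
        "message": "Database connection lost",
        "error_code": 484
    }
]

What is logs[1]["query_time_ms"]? 549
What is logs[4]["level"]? "WARNING"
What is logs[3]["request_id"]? "req_18109"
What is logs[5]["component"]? "payment"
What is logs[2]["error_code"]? 595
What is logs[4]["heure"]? "2024-01-15T04:14:47.741Z"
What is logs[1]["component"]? "database"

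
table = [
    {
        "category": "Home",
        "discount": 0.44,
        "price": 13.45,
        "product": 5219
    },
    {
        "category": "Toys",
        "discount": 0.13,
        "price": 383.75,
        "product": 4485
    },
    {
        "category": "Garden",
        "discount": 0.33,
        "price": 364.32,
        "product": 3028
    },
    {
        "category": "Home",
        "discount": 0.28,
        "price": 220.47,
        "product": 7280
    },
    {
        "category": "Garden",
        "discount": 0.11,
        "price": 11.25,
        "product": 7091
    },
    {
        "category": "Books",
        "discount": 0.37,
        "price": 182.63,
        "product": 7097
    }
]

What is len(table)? 6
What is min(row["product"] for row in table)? 3028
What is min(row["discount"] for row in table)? 0.11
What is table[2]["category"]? "Garden"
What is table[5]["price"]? 182.63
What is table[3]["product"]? 7280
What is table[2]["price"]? 364.32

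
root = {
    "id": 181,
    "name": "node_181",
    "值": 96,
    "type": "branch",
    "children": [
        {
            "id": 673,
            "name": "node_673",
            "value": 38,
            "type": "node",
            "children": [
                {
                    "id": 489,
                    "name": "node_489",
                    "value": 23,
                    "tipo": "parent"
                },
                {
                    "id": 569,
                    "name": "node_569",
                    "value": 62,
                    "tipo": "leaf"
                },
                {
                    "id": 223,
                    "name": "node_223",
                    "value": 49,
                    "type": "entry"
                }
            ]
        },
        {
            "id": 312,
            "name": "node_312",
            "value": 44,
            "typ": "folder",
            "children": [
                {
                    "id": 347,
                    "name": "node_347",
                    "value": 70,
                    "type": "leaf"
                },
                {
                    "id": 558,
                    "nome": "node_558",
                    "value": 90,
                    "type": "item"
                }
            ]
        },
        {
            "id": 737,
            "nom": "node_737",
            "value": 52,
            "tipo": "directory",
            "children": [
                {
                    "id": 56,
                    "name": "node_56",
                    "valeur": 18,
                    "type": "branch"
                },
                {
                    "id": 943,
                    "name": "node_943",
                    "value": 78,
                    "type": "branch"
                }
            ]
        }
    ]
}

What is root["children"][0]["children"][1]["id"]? 569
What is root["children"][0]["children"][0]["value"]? 23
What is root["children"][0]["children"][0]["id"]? 489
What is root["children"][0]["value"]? 38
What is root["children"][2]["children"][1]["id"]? 943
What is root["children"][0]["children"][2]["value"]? 49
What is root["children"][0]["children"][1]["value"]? 62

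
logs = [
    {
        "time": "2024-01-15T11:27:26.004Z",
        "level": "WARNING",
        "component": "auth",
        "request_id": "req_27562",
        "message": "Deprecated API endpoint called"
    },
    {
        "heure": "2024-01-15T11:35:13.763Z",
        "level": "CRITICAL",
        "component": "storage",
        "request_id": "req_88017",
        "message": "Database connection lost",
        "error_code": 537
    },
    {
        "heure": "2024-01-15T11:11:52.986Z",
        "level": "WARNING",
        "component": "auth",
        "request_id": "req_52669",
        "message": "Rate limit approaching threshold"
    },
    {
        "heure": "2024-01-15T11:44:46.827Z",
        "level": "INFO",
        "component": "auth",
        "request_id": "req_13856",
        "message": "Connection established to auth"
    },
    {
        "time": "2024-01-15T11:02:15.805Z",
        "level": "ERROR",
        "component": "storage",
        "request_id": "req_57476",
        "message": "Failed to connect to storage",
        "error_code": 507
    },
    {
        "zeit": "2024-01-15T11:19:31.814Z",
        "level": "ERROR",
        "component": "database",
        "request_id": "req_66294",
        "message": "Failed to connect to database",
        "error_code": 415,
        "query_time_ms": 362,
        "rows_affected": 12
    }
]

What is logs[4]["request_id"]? "req_57476"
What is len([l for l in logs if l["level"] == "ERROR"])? 2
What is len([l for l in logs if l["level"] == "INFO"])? 1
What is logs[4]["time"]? "2024-01-15T11:02:15.805Z"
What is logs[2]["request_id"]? "req_52669"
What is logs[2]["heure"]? "2024-01-15T11:11:52.986Z"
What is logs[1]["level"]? "CRITICAL"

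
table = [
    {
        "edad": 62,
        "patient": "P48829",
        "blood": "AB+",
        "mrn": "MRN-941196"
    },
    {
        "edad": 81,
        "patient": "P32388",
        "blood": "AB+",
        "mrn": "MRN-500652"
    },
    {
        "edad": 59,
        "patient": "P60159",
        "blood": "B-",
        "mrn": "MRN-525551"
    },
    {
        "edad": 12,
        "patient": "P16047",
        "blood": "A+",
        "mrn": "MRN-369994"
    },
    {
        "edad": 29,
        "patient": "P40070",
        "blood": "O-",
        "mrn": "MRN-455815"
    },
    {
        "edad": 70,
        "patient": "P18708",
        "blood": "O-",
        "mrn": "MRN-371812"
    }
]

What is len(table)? 6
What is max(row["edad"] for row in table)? 81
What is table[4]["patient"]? "P40070"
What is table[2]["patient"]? "P60159"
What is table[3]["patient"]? "P16047"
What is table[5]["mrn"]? "MRN-371812"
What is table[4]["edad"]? 29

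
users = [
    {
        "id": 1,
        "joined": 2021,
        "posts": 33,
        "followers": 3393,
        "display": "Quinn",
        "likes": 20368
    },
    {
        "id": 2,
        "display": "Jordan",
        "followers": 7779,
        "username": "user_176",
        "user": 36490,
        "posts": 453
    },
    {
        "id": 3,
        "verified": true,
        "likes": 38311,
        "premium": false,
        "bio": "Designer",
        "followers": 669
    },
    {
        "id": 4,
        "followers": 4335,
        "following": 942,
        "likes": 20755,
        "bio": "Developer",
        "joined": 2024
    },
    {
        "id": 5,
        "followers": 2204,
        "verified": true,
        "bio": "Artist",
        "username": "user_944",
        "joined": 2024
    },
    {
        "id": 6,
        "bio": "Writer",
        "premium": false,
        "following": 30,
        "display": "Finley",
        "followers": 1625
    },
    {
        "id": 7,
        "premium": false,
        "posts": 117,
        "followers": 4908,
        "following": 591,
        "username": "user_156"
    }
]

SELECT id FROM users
[1, 2, 3, 4, 5, 6, 7]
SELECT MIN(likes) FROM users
20368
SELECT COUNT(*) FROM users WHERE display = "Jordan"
1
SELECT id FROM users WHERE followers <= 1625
[3, 6]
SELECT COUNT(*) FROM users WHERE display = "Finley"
1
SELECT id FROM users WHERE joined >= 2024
[4, 5]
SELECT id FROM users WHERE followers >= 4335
[2, 4, 7]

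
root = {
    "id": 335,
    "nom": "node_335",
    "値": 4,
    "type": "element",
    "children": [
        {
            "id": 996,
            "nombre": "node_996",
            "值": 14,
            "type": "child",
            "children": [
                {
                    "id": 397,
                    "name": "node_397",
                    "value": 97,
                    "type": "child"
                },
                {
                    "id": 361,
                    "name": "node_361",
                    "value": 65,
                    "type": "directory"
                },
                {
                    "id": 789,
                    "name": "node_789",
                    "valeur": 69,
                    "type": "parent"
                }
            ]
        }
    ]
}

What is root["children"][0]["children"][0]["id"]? 397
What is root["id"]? 335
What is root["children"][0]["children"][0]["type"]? "child"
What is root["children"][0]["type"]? "child"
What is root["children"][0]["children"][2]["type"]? "parent"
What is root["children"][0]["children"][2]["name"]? "node_789"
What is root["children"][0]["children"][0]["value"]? 97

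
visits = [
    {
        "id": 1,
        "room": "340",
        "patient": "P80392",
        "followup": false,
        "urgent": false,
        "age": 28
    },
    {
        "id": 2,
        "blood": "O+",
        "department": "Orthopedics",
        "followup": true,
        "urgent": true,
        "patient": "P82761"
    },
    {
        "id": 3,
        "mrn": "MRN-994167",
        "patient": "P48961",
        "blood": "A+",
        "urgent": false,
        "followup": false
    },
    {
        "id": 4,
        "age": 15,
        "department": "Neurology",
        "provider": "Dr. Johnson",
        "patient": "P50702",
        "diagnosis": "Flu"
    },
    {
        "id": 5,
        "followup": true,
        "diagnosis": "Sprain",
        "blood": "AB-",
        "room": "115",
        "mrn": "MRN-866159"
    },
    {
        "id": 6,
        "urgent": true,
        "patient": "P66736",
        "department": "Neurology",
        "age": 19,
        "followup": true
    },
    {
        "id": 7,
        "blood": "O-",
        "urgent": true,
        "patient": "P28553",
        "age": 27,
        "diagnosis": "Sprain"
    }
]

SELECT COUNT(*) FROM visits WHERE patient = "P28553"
1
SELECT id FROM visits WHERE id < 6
[1, 2, 3, 4, 5]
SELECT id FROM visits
[1, 2, 3, 4, 5, 6, 7]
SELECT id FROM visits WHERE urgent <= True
[1, 2, 3, 6, 7]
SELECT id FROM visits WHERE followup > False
[2, 5, 6]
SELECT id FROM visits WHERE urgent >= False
[1, 2, 3, 6, 7]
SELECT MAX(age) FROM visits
28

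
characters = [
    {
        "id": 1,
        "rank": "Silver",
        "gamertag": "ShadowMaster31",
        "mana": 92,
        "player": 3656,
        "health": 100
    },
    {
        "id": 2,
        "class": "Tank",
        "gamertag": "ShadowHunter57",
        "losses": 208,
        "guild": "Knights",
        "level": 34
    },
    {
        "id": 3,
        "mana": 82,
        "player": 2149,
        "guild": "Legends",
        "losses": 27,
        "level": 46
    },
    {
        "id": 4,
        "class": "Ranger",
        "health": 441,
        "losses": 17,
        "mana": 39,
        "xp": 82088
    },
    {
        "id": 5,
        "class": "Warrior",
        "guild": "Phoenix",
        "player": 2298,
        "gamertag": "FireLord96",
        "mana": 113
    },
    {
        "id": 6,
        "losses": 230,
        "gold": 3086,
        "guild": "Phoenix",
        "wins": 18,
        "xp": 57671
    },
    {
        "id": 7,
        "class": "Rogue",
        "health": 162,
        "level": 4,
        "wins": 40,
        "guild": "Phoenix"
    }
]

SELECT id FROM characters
[1, 2, 3, 4, 5, 6, 7]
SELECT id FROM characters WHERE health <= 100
[1]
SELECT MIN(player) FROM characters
2149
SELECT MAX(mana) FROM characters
113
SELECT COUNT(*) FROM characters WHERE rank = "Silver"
1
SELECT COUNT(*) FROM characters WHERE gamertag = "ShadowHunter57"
1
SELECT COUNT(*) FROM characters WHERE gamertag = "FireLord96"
1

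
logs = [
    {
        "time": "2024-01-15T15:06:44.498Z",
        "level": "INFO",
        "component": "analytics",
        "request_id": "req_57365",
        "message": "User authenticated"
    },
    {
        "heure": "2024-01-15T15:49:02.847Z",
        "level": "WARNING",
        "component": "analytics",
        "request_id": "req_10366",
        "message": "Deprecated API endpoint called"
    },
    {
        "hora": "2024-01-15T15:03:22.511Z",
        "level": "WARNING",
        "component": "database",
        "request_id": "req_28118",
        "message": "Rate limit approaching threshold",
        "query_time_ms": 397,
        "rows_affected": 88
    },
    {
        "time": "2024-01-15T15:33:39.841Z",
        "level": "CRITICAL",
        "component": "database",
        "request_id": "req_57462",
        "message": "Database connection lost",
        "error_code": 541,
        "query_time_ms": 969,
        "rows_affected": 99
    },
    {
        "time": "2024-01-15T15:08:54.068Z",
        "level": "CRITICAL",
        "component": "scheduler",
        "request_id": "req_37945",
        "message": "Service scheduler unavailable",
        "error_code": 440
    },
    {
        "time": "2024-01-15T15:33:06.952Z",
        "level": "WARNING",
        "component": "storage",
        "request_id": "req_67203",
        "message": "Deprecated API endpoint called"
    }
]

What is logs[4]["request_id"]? "req_37945"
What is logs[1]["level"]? "WARNING"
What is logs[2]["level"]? "WARNING"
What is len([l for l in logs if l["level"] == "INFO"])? 1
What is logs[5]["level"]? "WARNING"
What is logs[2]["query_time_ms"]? 397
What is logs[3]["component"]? "database"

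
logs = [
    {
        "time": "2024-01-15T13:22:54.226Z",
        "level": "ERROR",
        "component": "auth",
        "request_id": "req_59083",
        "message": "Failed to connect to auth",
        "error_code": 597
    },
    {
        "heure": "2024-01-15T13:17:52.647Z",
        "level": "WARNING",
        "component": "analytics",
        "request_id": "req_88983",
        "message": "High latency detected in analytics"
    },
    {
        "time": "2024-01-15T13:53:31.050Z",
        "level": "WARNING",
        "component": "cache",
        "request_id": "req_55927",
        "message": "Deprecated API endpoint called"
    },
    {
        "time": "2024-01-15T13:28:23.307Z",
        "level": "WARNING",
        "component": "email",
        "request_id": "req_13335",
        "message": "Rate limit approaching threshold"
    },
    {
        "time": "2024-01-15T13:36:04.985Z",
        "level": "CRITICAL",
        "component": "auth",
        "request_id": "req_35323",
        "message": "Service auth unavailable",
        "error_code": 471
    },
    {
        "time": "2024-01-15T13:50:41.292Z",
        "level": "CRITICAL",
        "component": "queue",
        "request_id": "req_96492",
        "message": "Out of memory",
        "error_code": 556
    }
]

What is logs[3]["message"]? "Rate limit approaching threshold"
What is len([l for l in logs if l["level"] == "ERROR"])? 1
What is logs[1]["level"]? "WARNING"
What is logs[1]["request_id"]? "req_88983"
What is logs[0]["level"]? "ERROR"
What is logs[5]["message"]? "Out of memory"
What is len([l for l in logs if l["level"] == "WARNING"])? 3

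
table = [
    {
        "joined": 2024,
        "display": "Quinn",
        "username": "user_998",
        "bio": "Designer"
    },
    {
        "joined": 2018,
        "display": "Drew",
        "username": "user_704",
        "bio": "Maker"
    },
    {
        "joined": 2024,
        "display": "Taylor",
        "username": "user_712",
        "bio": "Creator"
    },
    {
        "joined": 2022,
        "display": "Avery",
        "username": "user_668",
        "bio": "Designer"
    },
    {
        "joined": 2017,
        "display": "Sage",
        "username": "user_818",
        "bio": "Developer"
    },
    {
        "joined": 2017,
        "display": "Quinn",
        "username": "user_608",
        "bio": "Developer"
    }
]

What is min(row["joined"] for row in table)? 2017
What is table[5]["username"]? "user_608"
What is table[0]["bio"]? "Designer"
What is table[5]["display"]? "Quinn"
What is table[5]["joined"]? 2017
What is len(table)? 6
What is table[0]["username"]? "user_998"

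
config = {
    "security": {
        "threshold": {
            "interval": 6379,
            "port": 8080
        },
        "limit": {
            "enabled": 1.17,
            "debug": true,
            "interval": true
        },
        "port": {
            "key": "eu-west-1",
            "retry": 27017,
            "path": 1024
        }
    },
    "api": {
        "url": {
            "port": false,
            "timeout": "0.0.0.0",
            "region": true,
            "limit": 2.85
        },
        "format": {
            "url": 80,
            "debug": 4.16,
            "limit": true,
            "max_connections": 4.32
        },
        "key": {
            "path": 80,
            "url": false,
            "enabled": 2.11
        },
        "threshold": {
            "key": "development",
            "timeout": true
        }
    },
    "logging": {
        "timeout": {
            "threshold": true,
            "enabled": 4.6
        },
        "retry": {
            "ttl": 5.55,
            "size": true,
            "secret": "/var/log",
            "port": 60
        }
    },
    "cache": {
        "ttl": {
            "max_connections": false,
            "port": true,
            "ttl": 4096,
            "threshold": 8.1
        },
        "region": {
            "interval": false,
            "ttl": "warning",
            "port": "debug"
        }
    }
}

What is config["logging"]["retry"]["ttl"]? 5.55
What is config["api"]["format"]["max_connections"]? 4.32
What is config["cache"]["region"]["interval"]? False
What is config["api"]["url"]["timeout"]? "0.0.0.0"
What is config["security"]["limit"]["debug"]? True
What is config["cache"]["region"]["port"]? "debug"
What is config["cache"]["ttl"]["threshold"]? 8.1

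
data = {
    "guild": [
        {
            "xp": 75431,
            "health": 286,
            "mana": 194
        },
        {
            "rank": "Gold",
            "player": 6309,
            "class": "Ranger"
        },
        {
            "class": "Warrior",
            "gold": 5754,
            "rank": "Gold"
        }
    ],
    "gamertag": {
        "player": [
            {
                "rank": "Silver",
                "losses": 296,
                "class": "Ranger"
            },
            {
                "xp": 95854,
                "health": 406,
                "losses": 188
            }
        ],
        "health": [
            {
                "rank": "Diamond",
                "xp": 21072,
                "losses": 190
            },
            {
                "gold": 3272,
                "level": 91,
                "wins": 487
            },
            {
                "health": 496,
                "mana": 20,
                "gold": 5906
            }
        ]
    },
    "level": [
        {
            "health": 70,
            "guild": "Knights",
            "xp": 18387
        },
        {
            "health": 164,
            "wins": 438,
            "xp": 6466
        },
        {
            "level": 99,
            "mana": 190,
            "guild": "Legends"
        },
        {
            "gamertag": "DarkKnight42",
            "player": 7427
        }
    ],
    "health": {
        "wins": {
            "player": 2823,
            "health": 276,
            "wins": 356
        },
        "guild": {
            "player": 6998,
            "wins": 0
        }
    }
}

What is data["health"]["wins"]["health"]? 276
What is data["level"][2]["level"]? 99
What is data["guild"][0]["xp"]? 75431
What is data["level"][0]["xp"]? 18387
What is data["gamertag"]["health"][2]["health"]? 496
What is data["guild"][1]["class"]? "Ranger"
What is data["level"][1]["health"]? 164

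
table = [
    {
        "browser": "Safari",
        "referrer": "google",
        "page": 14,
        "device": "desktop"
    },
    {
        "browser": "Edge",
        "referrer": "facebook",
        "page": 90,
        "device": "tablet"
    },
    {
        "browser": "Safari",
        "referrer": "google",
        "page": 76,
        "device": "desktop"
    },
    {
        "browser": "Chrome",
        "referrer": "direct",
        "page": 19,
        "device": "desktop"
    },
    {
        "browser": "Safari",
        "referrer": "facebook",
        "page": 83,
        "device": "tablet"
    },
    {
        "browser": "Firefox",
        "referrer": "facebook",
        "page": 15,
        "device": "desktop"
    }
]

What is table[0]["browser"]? "Safari"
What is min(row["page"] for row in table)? 14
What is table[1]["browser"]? "Edge"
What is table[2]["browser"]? "Safari"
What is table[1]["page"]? 90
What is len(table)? 6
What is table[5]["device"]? "desktop"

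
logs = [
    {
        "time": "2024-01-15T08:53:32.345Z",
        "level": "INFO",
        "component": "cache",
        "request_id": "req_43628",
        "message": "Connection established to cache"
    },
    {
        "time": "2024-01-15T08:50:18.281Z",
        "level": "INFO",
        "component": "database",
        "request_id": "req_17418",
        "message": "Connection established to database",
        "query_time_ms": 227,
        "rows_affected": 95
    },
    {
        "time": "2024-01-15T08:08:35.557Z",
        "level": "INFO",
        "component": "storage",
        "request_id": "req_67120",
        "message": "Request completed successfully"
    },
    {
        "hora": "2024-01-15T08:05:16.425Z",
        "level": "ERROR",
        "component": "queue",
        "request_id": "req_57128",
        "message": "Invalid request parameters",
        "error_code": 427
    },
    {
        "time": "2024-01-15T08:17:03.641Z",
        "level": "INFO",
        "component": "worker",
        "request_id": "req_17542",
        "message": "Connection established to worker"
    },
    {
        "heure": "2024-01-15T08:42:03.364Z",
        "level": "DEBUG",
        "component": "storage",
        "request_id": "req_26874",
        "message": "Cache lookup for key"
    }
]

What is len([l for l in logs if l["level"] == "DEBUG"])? 1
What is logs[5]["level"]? "DEBUG"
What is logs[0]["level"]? "INFO"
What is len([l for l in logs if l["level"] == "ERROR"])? 1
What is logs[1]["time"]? "2024-01-15T08:50:18.281Z"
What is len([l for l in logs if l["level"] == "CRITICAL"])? 0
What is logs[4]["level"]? "INFO"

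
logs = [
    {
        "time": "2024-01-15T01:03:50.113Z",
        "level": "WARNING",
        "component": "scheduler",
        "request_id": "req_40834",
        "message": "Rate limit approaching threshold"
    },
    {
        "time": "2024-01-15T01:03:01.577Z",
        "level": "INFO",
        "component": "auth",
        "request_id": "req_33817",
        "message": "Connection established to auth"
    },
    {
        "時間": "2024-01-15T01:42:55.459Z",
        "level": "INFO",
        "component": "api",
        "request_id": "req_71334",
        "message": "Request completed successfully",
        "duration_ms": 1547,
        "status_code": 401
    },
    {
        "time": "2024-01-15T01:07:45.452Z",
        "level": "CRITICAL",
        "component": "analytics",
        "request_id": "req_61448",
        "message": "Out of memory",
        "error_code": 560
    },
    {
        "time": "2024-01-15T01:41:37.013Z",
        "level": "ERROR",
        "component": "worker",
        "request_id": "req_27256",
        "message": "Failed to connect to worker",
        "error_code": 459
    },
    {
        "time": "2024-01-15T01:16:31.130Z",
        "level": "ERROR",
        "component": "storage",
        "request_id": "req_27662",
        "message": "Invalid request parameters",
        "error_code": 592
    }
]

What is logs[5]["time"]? "2024-01-15T01:16:31.130Z"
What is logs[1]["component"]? "auth"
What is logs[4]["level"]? "ERROR"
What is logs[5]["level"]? "ERROR"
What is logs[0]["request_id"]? "req_40834"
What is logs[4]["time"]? "2024-01-15T01:41:37.013Z"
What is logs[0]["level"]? "WARNING"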